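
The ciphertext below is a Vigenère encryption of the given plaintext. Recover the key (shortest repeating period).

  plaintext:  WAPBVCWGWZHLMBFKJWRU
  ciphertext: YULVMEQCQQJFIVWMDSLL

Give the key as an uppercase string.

CUWUR

  i= 0: Y-W =  2 → C
  i= 1: U-A = 20 → U
  i= 2: L-P = 22 → W
  i= 3: V-B = 20 → U
  i= 4: M-V = 17 → R
  i= 5: E-C =  2 → C
  i= 6: Q-W = 20 → U
  i= 7: C-G = 22 → W
  i= 8: Q-W = 20 → U
  i= 9: Q-Z = 17 → R
  i=10: J-H =  2 → C
  i=11: F-L = 20 → U
  i=12: I-M = 22 → W
  i=13: V-B = 20 → U
  i=14: W-F = 17 → R
  i=15: M-K =  2 → C
  i=16: D-J = 20 → U
  i=17: S-W = 22 → W
  i=18: L-R = 20 → U
  i=19: L-U = 17 → R
  shifts repeat with period 5: CUWUR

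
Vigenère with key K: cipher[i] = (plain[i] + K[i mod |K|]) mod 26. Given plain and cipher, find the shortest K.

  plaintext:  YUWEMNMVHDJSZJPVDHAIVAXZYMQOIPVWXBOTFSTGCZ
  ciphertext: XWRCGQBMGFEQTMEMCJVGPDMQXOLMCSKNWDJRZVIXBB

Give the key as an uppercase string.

ZCVYUDPR

  i= 0: X-Y = 25 → Z
  i= 1: W-U =  2 → C
  i= 2: R-W = 21 → V
  i= 3: C-E = 24 → Y
  i= 4: G-M = 20 → U
  i= 5: Q-N =  3 → D
  i= 6: B-M = 15 → P
  i= 7: M-V = 17 → R
  i= 8: G-H = 25 → Z
  i= 9: F-D =  2 → C
  i=10: E-J = 21 → V
  i=11: Q-S = 24 → Y
  i=12: T-Z = 20 → U
  i=13: M-J =  3 → D
  i=14: E-P = 15 → P
  i=15: M-V = 17 → R
  i=16: C-D = 25 → Z
  i=17: J-H =  2 → C
  i=18: V-A = 21 → V
  i=19: G-I = 24 → Y
  i=20: P-V = 20 → U
  i=21: D-A =  3 → D
  i=22: M-X = 15 → P
  i=23: Q-Z = 17 → R
  i=24: X-Y = 25 → Z
  i=25: O-M =  2 → C
  i=26: L-Q = 21 → V
  i=27: M-O = 24 → Y
  i=28: C-I = 20 → U
  i=29: S-P =  3 → D
  i=30: K-V = 15 → P
  i=31: N-W = 17 → R
  i=32: W-X = 25 → Z
  i=33: D-B =  2 → C
  i=34: J-O = 21 → V
  i=35: R-T = 24 → Y
  i=36: Z-F = 20 → U
  i=37: V-S =  3 → D
  i=38: I-T = 15 → P
  i=39: X-G = 17 → R
  i=40: B-C = 25 → Z
  i=41: B-Z =  2 → C
  shifts repeat with period 8: ZCVYUDPR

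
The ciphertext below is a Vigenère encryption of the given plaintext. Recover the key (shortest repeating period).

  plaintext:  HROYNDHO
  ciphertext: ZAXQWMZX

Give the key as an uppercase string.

SJJ

  i= 0: Z-H = 18 → S
  i= 1: A-R =  9 → J
  i= 2: X-O =  9 → J
  i= 3: Q-Y = 18 → S
  i= 4: W-N =  9 → J
  i= 5: M-D =  9 → J
  i= 6: Z-H = 18 → S
  i= 7: X-O =  9 → J
  shifts repeat with period 3: SJJ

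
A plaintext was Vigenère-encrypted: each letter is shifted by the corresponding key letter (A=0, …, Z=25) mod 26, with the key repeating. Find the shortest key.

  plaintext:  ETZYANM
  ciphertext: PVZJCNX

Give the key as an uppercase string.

  i= 0: P-E = 11 → L
  i= 1: V-T =  2 → C
  i= 2: Z-Z =  0 → A
  i= 3: J-Y = 11 → L
  i= 4: C-A =  2 → C
  i= 5: N-N =  0 → A
  i= 6: X-M = 11 → L
  shifts repeat with period 3: LCA

LCA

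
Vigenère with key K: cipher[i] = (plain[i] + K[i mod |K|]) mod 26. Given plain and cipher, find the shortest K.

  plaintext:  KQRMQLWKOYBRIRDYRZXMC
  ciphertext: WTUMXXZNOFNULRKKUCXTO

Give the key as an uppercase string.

MDDAH

  i= 0: W-K = 12 → M
  i= 1: T-Q =  3 → D
  i= 2: U-R =  3 → D
  i= 3: M-M =  0 → A
  i= 4: X-Q =  7 → H
  i= 5: X-L = 12 → M
  i= 6: Z-W =  3 → D
  i= 7: N-K =  3 → D
  i= 8: O-O =  0 → A
  i= 9: F-Y =  7 → H
  i=10: N-B = 12 → M
  i=11: U-R =  3 → D
  i=12: L-I =  3 → D
  i=13: R-R =  0 → A
  i=14: K-D =  7 → H
  i=15: K-Y = 12 → M
  i=16: U-R =  3 → D
  i=17: C-Z =  3 → D
  i=18: X-X =  0 → A
  i=19: T-M =  7 → H
  i=20: O-C = 12 → M
  shifts repeat with period 5: MDDAH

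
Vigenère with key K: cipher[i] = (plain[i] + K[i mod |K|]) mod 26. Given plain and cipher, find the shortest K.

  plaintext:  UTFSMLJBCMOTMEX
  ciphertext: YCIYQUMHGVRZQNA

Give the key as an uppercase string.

EJDG

  i= 0: Y-U =  4 → E
  i= 1: C-T =  9 → J
  i= 2: I-F =  3 → D
  i= 3: Y-S =  6 → G
  i= 4: Q-M =  4 → E
  i= 5: U-L =  9 → J
  i= 6: M-J =  3 → D
  i= 7: H-B =  6 → G
  i= 8: G-C =  4 → E
  i= 9: V-M =  9 → J
  i=10: R-O =  3 → D
  i=11: Z-T =  6 → G
  i=12: Q-M =  4 → E
  i=13: N-E =  9 → J
  i=14: A-X =  3 → D
  shifts repeat with period 4: EJDG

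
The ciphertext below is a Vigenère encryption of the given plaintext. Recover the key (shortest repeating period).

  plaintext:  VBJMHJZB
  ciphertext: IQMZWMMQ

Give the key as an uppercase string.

  i= 0: I-V = 13 → N
  i= 1: Q-B = 15 → P
  i= 2: M-J =  3 → D
  i= 3: Z-M = 13 → N
  i= 4: W-H = 15 → P
  i= 5: M-J =  3 → D
  i= 6: M-Z = 13 → N
  i= 7: Q-B = 15 → P
  shifts repeat with period 3: NPD

NPD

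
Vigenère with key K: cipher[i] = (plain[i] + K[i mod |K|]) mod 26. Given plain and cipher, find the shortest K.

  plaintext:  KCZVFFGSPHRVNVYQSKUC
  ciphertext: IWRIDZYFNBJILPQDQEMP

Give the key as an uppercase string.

YUSN

  i= 0: I-K = 24 → Y
  i= 1: W-C = 20 → U
  i= 2: R-Z = 18 → S
  i= 3: I-V = 13 → N
  i= 4: D-F = 24 → Y
  i= 5: Z-F = 20 → U
  i= 6: Y-G = 18 → S
  i= 7: F-S = 13 → N
  i= 8: N-P = 24 → Y
  i= 9: B-H = 20 → U
  i=10: J-R = 18 → S
  i=11: I-V = 13 → N
  i=12: L-N = 24 → Y
  i=13: P-V = 20 → U
  i=14: Q-Y = 18 → S
  i=15: D-Q = 13 → N
  i=16: Q-S = 24 → Y
  i=17: E-K = 20 → U
  i=18: M-U = 18 → S
  i=19: P-C = 13 → N
  shifts repeat with period 4: YUSN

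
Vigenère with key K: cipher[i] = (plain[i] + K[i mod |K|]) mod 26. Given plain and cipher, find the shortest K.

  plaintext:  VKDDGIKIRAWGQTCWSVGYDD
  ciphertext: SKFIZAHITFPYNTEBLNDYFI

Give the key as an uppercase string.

XACFTS

  i= 0: S-V = 23 → X
  i= 1: K-K =  0 → A
  i= 2: F-D =  2 → C
  i= 3: I-D =  5 → F
  i= 4: Z-G = 19 → T
  i= 5: A-I = 18 → S
  i= 6: H-K = 23 → X
  i= 7: I-I =  0 → A
  i= 8: T-R =  2 → C
  i= 9: F-A =  5 → F
  i=10: P-W = 19 → T
  i=11: Y-G = 18 → S
  i=12: N-Q = 23 → X
  i=13: T-T =  0 → A
  i=14: E-C =  2 → C
  i=15: B-W =  5 → F
  i=16: L-S = 19 → T
  i=17: N-V = 18 → S
  i=18: D-G = 23 → X
  i=19: Y-Y =  0 → A
  i=20: F-D =  2 → C
  i=21: I-D =  5 → F
  shifts repeat with period 6: XACFTS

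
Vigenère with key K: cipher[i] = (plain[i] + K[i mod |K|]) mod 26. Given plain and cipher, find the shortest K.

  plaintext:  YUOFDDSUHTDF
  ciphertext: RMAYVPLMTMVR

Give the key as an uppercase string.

  i= 0: R-Y = 19 → T
  i= 1: M-U = 18 → S
  i= 2: A-O = 12 → M
  i= 3: Y-F = 19 → T
  i= 4: V-D = 18 → S
  i= 5: P-D = 12 → M
  i= 6: L-S = 19 → T
  i= 7: M-U = 18 → S
  i= 8: T-H = 12 → M
  i= 9: M-T = 19 → T
  i=10: V-D = 18 → S
  i=11: R-F = 12 → M
  shifts repeat with period 3: TSM

TSM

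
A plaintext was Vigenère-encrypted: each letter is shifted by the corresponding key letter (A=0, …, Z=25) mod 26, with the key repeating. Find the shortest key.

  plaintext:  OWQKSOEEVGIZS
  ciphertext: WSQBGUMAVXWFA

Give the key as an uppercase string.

IWAROG

  i= 0: W-O =  8 → I
  i= 1: S-W = 22 → W
  i= 2: Q-Q =  0 → A
  i= 3: B-K = 17 → R
  i= 4: G-S = 14 → O
  i= 5: U-O =  6 → G
  i= 6: M-E =  8 → I
  i= 7: A-E = 22 → W
  i= 8: V-V =  0 → A
  i= 9: X-G = 17 → R
  i=10: W-I = 14 → O
  i=11: F-Z =  6 → G
  i=12: A-S =  8 → I
  shifts repeat with period 6: IWAROG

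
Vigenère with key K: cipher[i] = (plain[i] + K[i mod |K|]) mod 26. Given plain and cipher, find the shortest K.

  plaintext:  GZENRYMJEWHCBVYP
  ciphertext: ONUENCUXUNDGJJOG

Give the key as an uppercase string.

  i= 0: O-G =  8 → I
  i= 1: N-Z = 14 → O
  i= 2: U-E = 16 → Q
  i= 3: E-N = 17 → R
  i= 4: N-R = 22 → W
  i= 5: C-Y =  4 → E
  i= 6: U-M =  8 → I
  i= 7: X-J = 14 → O
  i= 8: U-E = 16 → Q
  i= 9: N-W = 17 → R
  i=10: D-H = 22 → W
  i=11: G-C =  4 → E
  i=12: J-B =  8 → I
  i=13: J-V = 14 → O
  i=14: O-Y = 16 → Q
  i=15: G-P = 17 → R
  shifts repeat with period 6: IOQRWE

IOQRWE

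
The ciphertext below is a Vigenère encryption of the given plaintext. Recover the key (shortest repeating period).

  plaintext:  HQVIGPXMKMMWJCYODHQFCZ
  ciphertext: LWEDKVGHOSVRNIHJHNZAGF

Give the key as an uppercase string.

  i= 0: L-H =  4 → E
  i= 1: W-Q =  6 → G
  i= 2: E-V =  9 → J
  i= 3: D-I = 21 → V
  i= 4: K-G =  4 → E
  i= 5: V-P =  6 → G
  i= 6: G-X =  9 → J
  i= 7: H-M = 21 → V
  i= 8: O-K =  4 → E
  i= 9: S-M =  6 → G
  i=10: V-M =  9 → J
  i=11: R-W = 21 → V
  i=12: N-J =  4 → E
  i=13: I-C =  6 → G
  i=14: H-Y =  9 → J
  i=15: J-O = 21 → V
  i=16: H-D =  4 → E
  i=17: N-H =  6 → G
  i=18: Z-Q =  9 → J
  i=19: A-F = 21 → V
  i=20: G-C =  4 → E
  i=21: F-Z =  6 → G
  shifts repeat with period 4: EGJV

EGJV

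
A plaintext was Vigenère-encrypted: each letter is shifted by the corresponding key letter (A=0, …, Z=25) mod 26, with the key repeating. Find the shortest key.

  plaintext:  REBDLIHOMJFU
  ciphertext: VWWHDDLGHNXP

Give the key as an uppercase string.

  i= 0: V-R =  4 → E
  i= 1: W-E = 18 → S
  i= 2: W-B = 21 → V
  i= 3: H-D =  4 → E
  i= 4: D-L = 18 → S
  i= 5: D-I = 21 → V
  i= 6: L-H =  4 → E
  i= 7: G-O = 18 → S
  i= 8: H-M = 21 → V
  i= 9: N-J =  4 → E
  i=10: X-F = 18 → S
  i=11: P-U = 21 → V
  shifts repeat with period 3: ESV

ESV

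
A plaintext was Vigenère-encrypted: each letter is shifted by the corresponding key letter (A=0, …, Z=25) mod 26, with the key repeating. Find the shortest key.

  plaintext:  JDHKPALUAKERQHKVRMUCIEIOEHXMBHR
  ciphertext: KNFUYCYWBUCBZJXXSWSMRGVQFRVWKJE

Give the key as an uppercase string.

BKYKJCNC

  i= 0: K-J =  1 → B
  i= 1: N-D = 10 → K
  i= 2: F-H = 24 → Y
  i= 3: U-K = 10 → K
  i= 4: Y-P =  9 → J
  i= 5: C-A =  2 → C
  i= 6: Y-L = 13 → N
  i= 7: W-U =  2 → C
  i= 8: B-A =  1 → B
  i= 9: U-K = 10 → K
  i=10: C-E = 24 → Y
  i=11: B-R = 10 → K
  i=12: Z-Q =  9 → J
  i=13: J-H =  2 → C
  i=14: X-K = 13 → N
  i=15: X-V =  2 → C
  i=16: S-R =  1 → B
  i=17: W-M = 10 → K
  i=18: S-U = 24 → Y
  i=19: M-C = 10 → K
  i=20: R-I =  9 → J
  i=21: G-E =  2 → C
  i=22: V-I = 13 → N
  i=23: Q-O =  2 → C
  i=24: F-E =  1 → B
  i=25: R-H = 10 → K
  i=26: V-X = 24 → Y
  i=27: W-M = 10 → K
  i=28: K-B =  9 → J
  i=29: J-H =  2 → C
  i=30: E-R = 13 → N
  shifts repeat with period 8: BKYKJCNC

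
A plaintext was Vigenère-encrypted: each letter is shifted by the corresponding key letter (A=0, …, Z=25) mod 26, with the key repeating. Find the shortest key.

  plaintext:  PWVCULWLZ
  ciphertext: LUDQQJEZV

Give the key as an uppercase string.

WYIO

  i= 0: L-P = 22 → W
  i= 1: U-W = 24 → Y
  i= 2: D-V =  8 → I
  i= 3: Q-C = 14 → O
  i= 4: Q-U = 22 → W
  i= 5: J-L = 24 → Y
  i= 6: E-W =  8 → I
  i= 7: Z-L = 14 → O
  i= 8: V-Z = 22 → W
  shifts repeat with period 4: WYIO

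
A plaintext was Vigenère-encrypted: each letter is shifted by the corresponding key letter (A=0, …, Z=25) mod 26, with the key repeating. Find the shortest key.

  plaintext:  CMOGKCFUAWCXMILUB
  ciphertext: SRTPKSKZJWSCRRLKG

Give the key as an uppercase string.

QFFJA

  i= 0: S-C = 16 → Q
  i= 1: R-M =  5 → F
  i= 2: T-O =  5 → F
  i= 3: P-G =  9 → J
  i= 4: K-K =  0 → A
  i= 5: S-C = 16 → Q
  i= 6: K-F =  5 → F
  i= 7: Z-U =  5 → F
  i= 8: J-A =  9 → J
  i= 9: W-W =  0 → A
  i=10: S-C = 16 → Q
  i=11: C-X =  5 → F
  i=12: R-M =  5 → F
  i=13: R-I =  9 → J
  i=14: L-L =  0 → A
  i=15: K-U = 16 → Q
  i=16: G-B =  5 → F
  shifts repeat with period 5: QFFJA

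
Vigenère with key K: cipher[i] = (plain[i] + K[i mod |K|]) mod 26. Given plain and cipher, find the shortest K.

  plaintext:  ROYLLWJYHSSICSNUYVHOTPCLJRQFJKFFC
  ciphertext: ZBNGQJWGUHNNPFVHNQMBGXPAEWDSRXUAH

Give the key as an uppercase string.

INPVFNN

  i= 0: Z-R =  8 → I
  i= 1: B-O = 13 → N
  i= 2: N-Y = 15 → P
  i= 3: G-L = 21 → V
  i= 4: Q-L =  5 → F
  i= 5: J-W = 13 → N
  i= 6: W-J = 13 → N
  i= 7: G-Y =  8 → I
  i= 8: U-H = 13 → N
  i= 9: H-S = 15 → P
  i=10: N-S = 21 → V
  i=11: N-I =  5 → F
  i=12: P-C = 13 → N
  i=13: F-S = 13 → N
  i=14: V-N =  8 → I
  i=15: H-U = 13 → N
  i=16: N-Y = 15 → P
  i=17: Q-V = 21 → V
  i=18: M-H =  5 → F
  i=19: B-O = 13 → N
  i=20: G-T = 13 → N
  i=21: X-P =  8 → I
  i=22: P-C = 13 → N
  i=23: A-L = 15 → P
  i=24: E-J = 21 → V
  i=25: W-R =  5 → F
  i=26: D-Q = 13 → N
  i=27: S-F = 13 → N
  i=28: R-J =  8 → I
  i=29: X-K = 13 → N
  i=30: U-F = 15 → P
  i=31: A-F = 21 → V
  i=32: H-C =  5 → F
  shifts repeat with period 7: INPVFNN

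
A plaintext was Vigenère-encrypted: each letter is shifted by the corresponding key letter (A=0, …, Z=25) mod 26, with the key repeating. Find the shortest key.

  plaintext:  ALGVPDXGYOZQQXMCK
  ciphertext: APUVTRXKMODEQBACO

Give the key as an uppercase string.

  i= 0: A-A =  0 → A
  i= 1: P-L =  4 → E
  i= 2: U-G = 14 → O
  i= 3: V-V =  0 → A
  i= 4: T-P =  4 → E
  i= 5: R-D = 14 → O
  i= 6: X-X =  0 → A
  i= 7: K-G =  4 → E
  i= 8: M-Y = 14 → O
  i= 9: O-O =  0 → A
  i=10: D-Z =  4 → E
  i=11: E-Q = 14 → O
  i=12: Q-Q =  0 → A
  i=13: B-X =  4 → E
  i=14: A-M = 14 → O
  i=15: C-C =  0 → A
  i=16: O-K =  4 → E
  shifts repeat with period 3: AEO

AEO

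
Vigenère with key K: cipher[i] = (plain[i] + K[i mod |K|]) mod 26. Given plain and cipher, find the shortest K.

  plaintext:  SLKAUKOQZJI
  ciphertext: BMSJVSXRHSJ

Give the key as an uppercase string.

JBI

  i= 0: B-S =  9 → J
  i= 1: M-L =  1 → B
  i= 2: S-K =  8 → I
  i= 3: J-A =  9 → J
  i= 4: V-U =  1 → B
  i= 5: S-K =  8 → I
  i= 6: X-O =  9 → J
  i= 7: R-Q =  1 → B
  i= 8: H-Z =  8 → I
  i= 9: S-J =  9 → J
  i=10: J-I =  1 → B
  shifts repeat with period 3: JBI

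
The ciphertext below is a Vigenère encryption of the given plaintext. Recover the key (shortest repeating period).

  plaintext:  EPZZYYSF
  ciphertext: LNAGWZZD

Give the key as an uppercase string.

HYB

  i= 0: L-E =  7 → H
  i= 1: N-P = 24 → Y
  i= 2: A-Z =  1 → B
  i= 3: G-Z =  7 → H
  i= 4: W-Y = 24 → Y
  i= 5: Z-Y =  1 → B
  i= 6: Z-S =  7 → H
  i= 7: D-F = 24 → Y
  shifts repeat with period 3: HYB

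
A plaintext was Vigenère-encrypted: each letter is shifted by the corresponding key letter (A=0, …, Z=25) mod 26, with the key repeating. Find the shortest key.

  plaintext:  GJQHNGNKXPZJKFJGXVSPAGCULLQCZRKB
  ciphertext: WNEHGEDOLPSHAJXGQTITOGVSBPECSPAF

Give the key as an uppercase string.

QEOATY

  i= 0: W-G = 16 → Q
  i= 1: N-J =  4 → E
  i= 2: E-Q = 14 → O
  i= 3: H-H =  0 → A
  i= 4: G-N = 19 → T
  i= 5: E-G = 24 → Y
  i= 6: D-N = 16 → Q
  i= 7: O-K =  4 → E
  i= 8: L-X = 14 → O
  i= 9: P-P =  0 → A
  i=10: S-Z = 19 → T
  i=11: H-J = 24 → Y
  i=12: A-K = 16 → Q
  i=13: J-F =  4 → E
  i=14: X-J = 14 → O
  i=15: G-G =  0 → A
  i=16: Q-X = 19 → T
  i=17: T-V = 24 → Y
  i=18: I-S = 16 → Q
  i=19: T-P =  4 → E
  i=20: O-A = 14 → O
  i=21: G-G =  0 → A
  i=22: V-C = 19 → T
  i=23: S-U = 24 → Y
  i=24: B-L = 16 → Q
  i=25: P-L =  4 → E
  i=26: E-Q = 14 → O
  i=27: C-C =  0 → A
  i=28: S-Z = 19 → T
  i=29: P-R = 24 → Y
  i=30: A-K = 16 → Q
  i=31: F-B =  4 → E
  shifts repeat with period 6: QEOATY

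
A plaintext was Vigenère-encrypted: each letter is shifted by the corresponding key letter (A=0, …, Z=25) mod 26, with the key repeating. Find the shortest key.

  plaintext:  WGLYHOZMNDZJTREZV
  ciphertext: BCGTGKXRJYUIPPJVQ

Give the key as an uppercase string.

FWVVZWY

  i= 0: B-W =  5 → F
  i= 1: C-G = 22 → W
  i= 2: G-L = 21 → V
  i= 3: T-Y = 21 → V
  i= 4: G-H = 25 → Z
  i= 5: K-O = 22 → W
  i= 6: X-Z = 24 → Y
  i= 7: R-M =  5 → F
  i= 8: J-N = 22 → W
  i= 9: Y-D = 21 → V
  i=10: U-Z = 21 → V
  i=11: I-J = 25 → Z
  i=12: P-T = 22 → W
  i=13: P-R = 24 → Y
  i=14: J-E =  5 → F
  i=15: V-Z = 22 → W
  i=16: Q-V = 21 → V
  shifts repeat with period 7: FWVVZWY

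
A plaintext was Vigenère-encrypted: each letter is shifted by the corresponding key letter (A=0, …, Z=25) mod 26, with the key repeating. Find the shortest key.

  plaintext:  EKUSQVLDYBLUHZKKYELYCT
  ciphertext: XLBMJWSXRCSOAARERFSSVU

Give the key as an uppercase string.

  i= 0: X-E = 19 → T
  i= 1: L-K =  1 → B
  i= 2: B-U =  7 → H
  i= 3: M-S = 20 → U
  i= 4: J-Q = 19 → T
  i= 5: W-V =  1 → B
  i= 6: S-L =  7 → H
  i= 7: X-D = 20 → U
  i= 8: R-Y = 19 → T
  i= 9: C-B =  1 → B
  i=10: S-L =  7 → H
  i=11: O-U = 20 → U
  i=12: A-H = 19 → T
  i=13: A-Z =  1 → B
  i=14: R-K =  7 → H
  i=15: E-K = 20 → U
  i=16: R-Y = 19 → T
  i=17: F-E =  1 → B
  i=18: S-L =  7 → H
  i=19: S-Y = 20 → U
  i=20: V-C = 19 → T
  i=21: U-T =  1 → B
  shifts repeat with period 4: TBHU

TBHU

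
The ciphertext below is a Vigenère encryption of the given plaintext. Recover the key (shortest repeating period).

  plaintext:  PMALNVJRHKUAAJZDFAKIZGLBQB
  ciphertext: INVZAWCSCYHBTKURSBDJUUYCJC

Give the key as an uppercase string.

  i= 0: I-P = 19 → T
  i= 1: N-M =  1 → B
  i= 2: V-A = 21 → V
  i= 3: Z-L = 14 → O
  i= 4: A-N = 13 → N
  i= 5: W-V =  1 → B
  i= 6: C-J = 19 → T
  i= 7: S-R =  1 → B
  i= 8: C-H = 21 → V
  i= 9: Y-K = 14 → O
  i=10: H-U = 13 → N
  i=11: B-A =  1 → B
  i=12: T-A = 19 → T
  i=13: K-J =  1 → B
  i=14: U-Z = 21 → V
  i=15: R-D = 14 → O
  i=16: S-F = 13 → N
  i=17: B-A =  1 → B
  i=18: D-K = 19 → T
  i=19: J-I =  1 → B
  i=20: U-Z = 21 → V
  i=21: U-G = 14 → O
  i=22: Y-L = 13 → N
  i=23: C-B =  1 → B
  i=24: J-Q = 19 → T
  i=25: C-B =  1 → B
  shifts repeat with period 6: TBVONB

TBVONB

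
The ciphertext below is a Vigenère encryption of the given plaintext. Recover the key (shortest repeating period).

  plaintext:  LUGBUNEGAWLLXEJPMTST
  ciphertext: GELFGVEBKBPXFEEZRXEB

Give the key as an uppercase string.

  i= 0: G-L = 21 → V
  i= 1: E-U = 10 → K
  i= 2: L-G =  5 → F
  i= 3: F-B =  4 → E
  i= 4: G-U = 12 → M
  i= 5: V-N =  8 → I
  i= 6: E-E =  0 → A
  i= 7: B-G = 21 → V
  i= 8: K-A = 10 → K
  i= 9: B-W =  5 → F
  i=10: P-L =  4 → E
  i=11: X-L = 12 → M
  i=12: F-X =  8 → I
  i=13: E-E =  0 → A
  i=14: E-J = 21 → V
  i=15: Z-P = 10 → K
  i=16: R-M =  5 → F
  i=17: X-T =  4 → E
  i=18: E-S = 12 → M
  i=19: B-T =  8 → I
  shifts repeat with period 7: VKFEMIA

VKFEMIA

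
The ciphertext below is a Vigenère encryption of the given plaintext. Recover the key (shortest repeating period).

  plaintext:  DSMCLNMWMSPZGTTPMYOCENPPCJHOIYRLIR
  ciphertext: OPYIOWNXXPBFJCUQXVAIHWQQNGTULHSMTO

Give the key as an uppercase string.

  i= 0: O-D = 11 → L
  i= 1: P-S = 23 → X
  i= 2: Y-M = 12 → M
  i= 3: I-C =  6 → G
  i= 4: O-L =  3 → D
  i= 5: W-N =  9 → J
  i= 6: N-M =  1 → B
  i= 7: X-W =  1 → B
  i= 8: X-M = 11 → L
  i= 9: P-S = 23 → X
  i=10: B-P = 12 → M
  i=11: F-Z =  6 → G
  i=12: J-G =  3 → D
  i=13: C-T =  9 → J
  i=14: U-T =  1 → B
  i=15: Q-P =  1 → B
  i=16: X-M = 11 → L
  i=17: V-Y = 23 → X
  i=18: A-O = 12 → M
  i=19: I-C =  6 → G
  i=20: H-E =  3 → D
  i=21: W-N =  9 → J
  i=22: Q-P =  1 → B
  i=23: Q-P =  1 → B
  i=24: N-C = 11 → L
  i=25: G-J = 23 → X
  i=26: T-H = 12 → M
  i=27: U-O =  6 → G
  i=28: L-I =  3 → D
  i=29: H-Y =  9 → J
  i=30: S-R =  1 → B
  i=31: M-L =  1 → B
  i=32: T-I = 11 → L
  i=33: O-R = 23 → X
  shifts repeat with period 8: LXMGDJBB

LXMGDJBB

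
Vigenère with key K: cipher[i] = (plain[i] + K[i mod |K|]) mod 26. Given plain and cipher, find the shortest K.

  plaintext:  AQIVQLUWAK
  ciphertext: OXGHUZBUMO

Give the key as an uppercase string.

  i= 0: O-A = 14 → O
  i= 1: X-Q =  7 → H
  i= 2: G-I = 24 → Y
  i= 3: H-V = 12 → M
  i= 4: U-Q =  4 → E
  i= 5: Z-L = 14 → O
  i= 6: B-U =  7 → H
  i= 7: U-W = 24 → Y
  i= 8: M-A = 12 → M
  i= 9: O-K =  4 → E
  shifts repeat with period 5: OHYME

OHYME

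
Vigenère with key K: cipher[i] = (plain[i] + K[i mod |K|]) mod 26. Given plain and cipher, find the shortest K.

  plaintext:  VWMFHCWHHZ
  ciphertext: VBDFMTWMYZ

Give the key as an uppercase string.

  i= 0: V-V =  0 → A
  i= 1: B-W =  5 → F
  i= 2: D-M = 17 → R
  i= 3: F-F =  0 → A
  i= 4: M-H =  5 → F
  i= 5: T-C = 17 → R
  i= 6: W-W =  0 → A
  i= 7: M-H =  5 → F
  i= 8: Y-H = 17 → R
  i= 9: Z-Z =  0 → A
  shifts repeat with period 3: AFR

AFR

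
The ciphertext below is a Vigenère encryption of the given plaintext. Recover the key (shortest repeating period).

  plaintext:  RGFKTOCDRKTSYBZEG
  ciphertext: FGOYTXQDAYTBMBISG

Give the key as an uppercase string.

  i= 0: F-R = 14 → O
  i= 1: G-G =  0 → A
  i= 2: O-F =  9 → J
  i= 3: Y-K = 14 → O
  i= 4: T-T =  0 → A
  i= 5: X-O =  9 → J
  i= 6: Q-C = 14 → O
  i= 7: D-D =  0 → A
  i= 8: A-R =  9 → J
  i= 9: Y-K = 14 → O
  i=10: T-T =  0 → A
  i=11: B-S =  9 → J
  i=12: M-Y = 14 → O
  i=13: B-B =  0 → A
  i=14: I-Z =  9 → J
  i=15: S-E = 14 → O
  i=16: G-G =  0 → A
  shifts repeat with period 3: OAJ

OAJ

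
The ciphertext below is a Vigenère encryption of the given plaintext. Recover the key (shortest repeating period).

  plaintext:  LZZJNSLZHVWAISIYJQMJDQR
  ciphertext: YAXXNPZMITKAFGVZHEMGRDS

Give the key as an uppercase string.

NBYOAXO

  i= 0: Y-L = 13 → N
  i= 1: A-Z =  1 → B
  i= 2: X-Z = 24 → Y
  i= 3: X-J = 14 → O
  i= 4: N-N =  0 → A
  i= 5: P-S = 23 → X
  i= 6: Z-L = 14 → O
  i= 7: M-Z = 13 → N
  i= 8: I-H =  1 → B
  i= 9: T-V = 24 → Y
  i=10: K-W = 14 → O
  i=11: A-A =  0 → A
  i=12: F-I = 23 → X
  i=13: G-S = 14 → O
  i=14: V-I = 13 → N
  i=15: Z-Y =  1 → B
  i=16: H-J = 24 → Y
  i=17: E-Q = 14 → O
  i=18: M-M =  0 → A
  i=19: G-J = 23 → X
  i=20: R-D = 14 → O
  i=21: D-Q = 13 → N
  i=22: S-R =  1 → B
  shifts repeat with period 7: NBYOAXO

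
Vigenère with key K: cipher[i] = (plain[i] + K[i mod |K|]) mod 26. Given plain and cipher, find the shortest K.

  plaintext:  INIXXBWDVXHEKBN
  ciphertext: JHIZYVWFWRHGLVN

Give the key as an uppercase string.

BUAC

  i= 0: J-I =  1 → B
  i= 1: H-N = 20 → U
  i= 2: I-I =  0 → A
  i= 3: Z-X =  2 → C
  i= 4: Y-X =  1 → B
  i= 5: V-B = 20 → U
  i= 6: W-W =  0 → A
  i= 7: F-D =  2 → C
  i= 8: W-V =  1 → B
  i= 9: R-X = 20 → U
  i=10: H-H =  0 → A
  i=11: G-E =  2 → C
  i=12: L-K =  1 → B
  i=13: V-B = 20 → U
  i=14: N-N =  0 → A
  shifts repeat with period 4: BUAC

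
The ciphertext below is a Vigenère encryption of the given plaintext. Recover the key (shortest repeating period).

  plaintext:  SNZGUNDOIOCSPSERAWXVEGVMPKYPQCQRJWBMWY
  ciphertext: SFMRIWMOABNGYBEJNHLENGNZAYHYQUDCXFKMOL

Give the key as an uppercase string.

  i= 0: S-S =  0 → A
  i= 1: F-N = 18 → S
  i= 2: M-Z = 13 → N
  i= 3: R-G = 11 → L
  i= 4: I-U = 14 → O
  i= 5: W-N =  9 → J
  i= 6: M-D =  9 → J
  i= 7: O-O =  0 → A
  i= 8: A-I = 18 → S
  i= 9: B-O = 13 → N
  i=10: N-C = 11 → L
  i=11: G-S = 14 → O
  i=12: Y-P =  9 → J
  i=13: B-S =  9 → J
  i=14: E-E =  0 → A
  i=15: J-R = 18 → S
  i=16: N-A = 13 → N
  i=17: H-W = 11 → L
  i=18: L-X = 14 → O
  i=19: E-V =  9 → J
  i=20: N-E =  9 → J
  i=21: G-G =  0 → A
  i=22: N-V = 18 → S
  i=23: Z-M = 13 → N
  i=24: A-P = 11 → L
  i=25: Y-K = 14 → O
  i=26: H-Y =  9 → J
  i=27: Y-P =  9 → J
  i=28: Q-Q =  0 → A
  i=29: U-C = 18 → S
  i=30: D-Q = 13 → N
  i=31: C-R = 11 → L
  i=32: X-J = 14 → O
  i=33: F-W =  9 → J
  i=34: K-B =  9 → J
  i=35: M-M =  0 → A
  i=36: O-W = 18 → S
  i=37: L-Y = 13 → N
  shifts repeat with period 7: ASNLOJJ

ASNLOJJ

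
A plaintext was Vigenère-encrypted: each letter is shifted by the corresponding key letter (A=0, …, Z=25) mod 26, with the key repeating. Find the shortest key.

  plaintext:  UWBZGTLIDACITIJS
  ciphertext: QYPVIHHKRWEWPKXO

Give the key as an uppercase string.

  i= 0: Q-U = 22 → W
  i= 1: Y-W =  2 → C
  i= 2: P-B = 14 → O
  i= 3: V-Z = 22 → W
  i= 4: I-G =  2 → C
  i= 5: H-T = 14 → O
  i= 6: H-L = 22 → W
  i= 7: K-I =  2 → C
  i= 8: R-D = 14 → O
  i= 9: W-A = 22 → W
  i=10: E-C =  2 → C
  i=11: W-I = 14 → O
  i=12: P-T = 22 → W
  i=13: K-I =  2 → C
  i=14: X-J = 14 → O
  i=15: O-S = 22 → W
  shifts repeat with period 3: WCO

WCO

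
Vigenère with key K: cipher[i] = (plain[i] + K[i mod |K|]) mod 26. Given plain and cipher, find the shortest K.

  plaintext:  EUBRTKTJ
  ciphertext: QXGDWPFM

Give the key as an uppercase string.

MDF

  i= 0: Q-E = 12 → M
  i= 1: X-U =  3 → D
  i= 2: G-B =  5 → F
  i= 3: D-R = 12 → M
  i= 4: W-T =  3 → D
  i= 5: P-K =  5 → F
  i= 6: F-T = 12 → M
  i= 7: M-J =  3 → D
  shifts repeat with period 3: MDF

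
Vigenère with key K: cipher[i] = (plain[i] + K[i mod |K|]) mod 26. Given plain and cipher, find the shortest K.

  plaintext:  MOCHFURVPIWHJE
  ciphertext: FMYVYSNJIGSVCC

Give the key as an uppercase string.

TYWO

  i= 0: F-M = 19 → T
  i= 1: M-O = 24 → Y
  i= 2: Y-C = 22 → W
  i= 3: V-H = 14 → O
  i= 4: Y-F = 19 → T
  i= 5: S-U = 24 → Y
  i= 6: N-R = 22 → W
  i= 7: J-V = 14 → O
  i= 8: I-P = 19 → T
  i= 9: G-I = 24 → Y
  i=10: S-W = 22 → W
  i=11: V-H = 14 → O
  i=12: C-J = 19 → T
  i=13: C-E = 24 → Y
  shifts repeat with period 4: TYWO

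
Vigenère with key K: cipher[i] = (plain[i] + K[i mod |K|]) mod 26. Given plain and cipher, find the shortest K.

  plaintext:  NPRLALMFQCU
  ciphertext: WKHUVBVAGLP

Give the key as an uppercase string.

JVQ

  i= 0: W-N =  9 → J
  i= 1: K-P = 21 → V
  i= 2: H-R = 16 → Q
  i= 3: U-L =  9 → J
  i= 4: V-A = 21 → V
  i= 5: B-L = 16 → Q
  i= 6: V-M =  9 → J
  i= 7: A-F = 21 → V
  i= 8: G-Q = 16 → Q
  i= 9: L-C =  9 → J
  i=10: P-U = 21 → V
  shifts repeat with period 3: JVQ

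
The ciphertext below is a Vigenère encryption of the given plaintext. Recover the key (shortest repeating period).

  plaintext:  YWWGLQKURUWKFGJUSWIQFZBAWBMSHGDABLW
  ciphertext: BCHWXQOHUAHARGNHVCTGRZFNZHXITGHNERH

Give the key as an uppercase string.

  i= 0: B-Y =  3 → D
  i= 1: C-W =  6 → G
  i= 2: H-W = 11 → L
  i= 3: W-G = 16 → Q
  i= 4: X-L = 12 → M
  i= 5: Q-Q =  0 → A
  i= 6: O-K =  4 → E
  i= 7: H-U = 13 → N
  i= 8: U-R =  3 → D
  i= 9: A-U =  6 → G
  i=10: H-W = 11 → L
  i=11: A-K = 16 → Q
  i=12: R-F = 12 → M
  i=13: G-G =  0 → A
  i=14: N-J =  4 → E
  i=15: H-U = 13 → N
  i=16: V-S =  3 → D
  i=17: C-W =  6 → G
  i=18: T-I = 11 → L
  i=19: G-Q = 16 → Q
  i=20: R-F = 12 → M
  i=21: Z-Z =  0 → A
  i=22: F-B =  4 → E
  i=23: N-A = 13 → N
  i=24: Z-W =  3 → D
  i=25: H-B =  6 → G
  i=26: X-M = 11 → L
  i=27: I-S = 16 → Q
  i=28: T-H = 12 → M
  i=29: G-G =  0 → A
  i=30: H-D =  4 → E
  i=31: N-A = 13 → N
  i=32: E-B =  3 → D
  i=33: R-L =  6 → G
  i=34: H-W = 11 → L
  shifts repeat with period 8: DGLQMAEN

DGLQMAEN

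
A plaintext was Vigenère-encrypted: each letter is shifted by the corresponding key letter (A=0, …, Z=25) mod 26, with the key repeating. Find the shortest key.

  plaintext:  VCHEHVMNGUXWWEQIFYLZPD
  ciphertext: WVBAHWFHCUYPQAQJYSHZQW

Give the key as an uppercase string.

BTUWA

  i= 0: W-V =  1 → B
  i= 1: V-C = 19 → T
  i= 2: B-H = 20 → U
  i= 3: A-E = 22 → W
  i= 4: H-H =  0 → A
  i= 5: W-V =  1 → B
  i= 6: F-M = 19 → T
  i= 7: H-N = 20 → U
  i= 8: C-G = 22 → W
  i= 9: U-U =  0 → A
  i=10: Y-X =  1 → B
  i=11: P-W = 19 → T
  i=12: Q-W = 20 → U
  i=13: A-E = 22 → W
  i=14: Q-Q =  0 → A
  i=15: J-I =  1 → B
  i=16: Y-F = 19 → T
  i=17: S-Y = 20 → U
  i=18: H-L = 22 → W
  i=19: Z-Z =  0 → A
  i=20: Q-P =  1 → B
  i=21: W-D = 19 → T
  shifts repeat with period 5: BTUWA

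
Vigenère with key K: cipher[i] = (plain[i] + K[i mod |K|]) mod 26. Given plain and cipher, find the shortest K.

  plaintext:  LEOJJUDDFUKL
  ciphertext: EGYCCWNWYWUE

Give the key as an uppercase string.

  i= 0: E-L = 19 → T
  i= 1: G-E =  2 → C
  i= 2: Y-O = 10 → K
  i= 3: C-J = 19 → T
  i= 4: C-J = 19 → T
  i= 5: W-U =  2 → C
  i= 6: N-D = 10 → K
  i= 7: W-D = 19 → T
  i= 8: Y-F = 19 → T
  i= 9: W-U =  2 → C
  i=10: U-K = 10 → K
  i=11: E-L = 19 → T
  shifts repeat with period 4: TCKT

TCKT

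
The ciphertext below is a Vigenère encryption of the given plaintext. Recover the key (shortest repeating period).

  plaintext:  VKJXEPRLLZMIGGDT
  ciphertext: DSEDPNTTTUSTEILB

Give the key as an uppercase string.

  i= 0: D-V =  8 → I
  i= 1: S-K =  8 → I
  i= 2: E-J = 21 → V
  i= 3: D-X =  6 → G
  i= 4: P-E = 11 → L
  i= 5: N-P = 24 → Y
  i= 6: T-R =  2 → C
  i= 7: T-L =  8 → I
  i= 8: T-L =  8 → I
  i= 9: U-Z = 21 → V
  i=10: S-M =  6 → G
  i=11: T-I = 11 → L
  i=12: E-G = 24 → Y
  i=13: I-G =  2 → C
  i=14: L-D =  8 → I
  i=15: B-T =  8 → I
  shifts repeat with period 7: IIVGLYC

IIVGLYC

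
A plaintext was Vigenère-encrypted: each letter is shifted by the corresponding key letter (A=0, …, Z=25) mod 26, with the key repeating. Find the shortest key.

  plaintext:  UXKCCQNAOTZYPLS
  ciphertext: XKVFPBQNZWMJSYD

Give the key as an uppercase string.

  i= 0: X-U =  3 → D
  i= 1: K-X = 13 → N
  i= 2: V-K = 11 → L
  i= 3: F-C =  3 → D
  i= 4: P-C = 13 → N
  i= 5: B-Q = 11 → L
  i= 6: Q-N =  3 → D
  i= 7: N-A = 13 → N
  i= 8: Z-O = 11 → L
  i= 9: W-T =  3 → D
  i=10: M-Z = 13 → N
  i=11: J-Y = 11 → L
  i=12: S-P =  3 → D
  i=13: Y-L = 13 → N
  i=14: D-S = 11 → L
  shifts repeat with period 3: DNL

DNL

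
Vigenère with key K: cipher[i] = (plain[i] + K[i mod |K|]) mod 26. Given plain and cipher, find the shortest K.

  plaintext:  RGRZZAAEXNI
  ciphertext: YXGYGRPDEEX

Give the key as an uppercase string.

HRPZ

  i= 0: Y-R =  7 → H
  i= 1: X-G = 17 → R
  i= 2: G-R = 15 → P
  i= 3: Y-Z = 25 → Z
  i= 4: G-Z =  7 → H
  i= 5: R-A = 17 → R
  i= 6: P-A = 15 → P
  i= 7: D-E = 25 → Z
  i= 8: E-X =  7 → H
  i= 9: E-N = 17 → R
  i=10: X-I = 15 → P
  shifts repeat with period 4: HRPZ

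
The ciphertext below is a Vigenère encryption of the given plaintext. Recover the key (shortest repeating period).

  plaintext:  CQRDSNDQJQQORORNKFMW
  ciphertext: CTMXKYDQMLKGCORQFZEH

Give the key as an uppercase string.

ADVUSLA

  i= 0: C-C =  0 → A
  i= 1: T-Q =  3 → D
  i= 2: M-R = 21 → V
  i= 3: X-D = 20 → U
  i= 4: K-S = 18 → S
  i= 5: Y-N = 11 → L
  i= 6: D-D =  0 → A
  i= 7: Q-Q =  0 → A
  i= 8: M-J =  3 → D
  i= 9: L-Q = 21 → V
  i=10: K-Q = 20 → U
  i=11: G-O = 18 → S
  i=12: C-R = 11 → L
  i=13: O-O =  0 → A
  i=14: R-R =  0 → A
  i=15: Q-N =  3 → D
  i=16: F-K = 21 → V
  i=17: Z-F = 20 → U
  i=18: E-M = 18 → S
  i=19: H-W = 11 → L
  shifts repeat with period 7: ADVUSLA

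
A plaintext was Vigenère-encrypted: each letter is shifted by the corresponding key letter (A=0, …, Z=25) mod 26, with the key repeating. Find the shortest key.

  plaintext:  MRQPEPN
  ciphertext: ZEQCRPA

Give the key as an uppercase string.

NNA

  i= 0: Z-M = 13 → N
  i= 1: E-R = 13 → N
  i= 2: Q-Q =  0 → A
  i= 3: C-P = 13 → N
  i= 4: R-E = 13 → N
  i= 5: P-P =  0 → A
  i= 6: A-N = 13 → N
  shifts repeat with period 3: NNA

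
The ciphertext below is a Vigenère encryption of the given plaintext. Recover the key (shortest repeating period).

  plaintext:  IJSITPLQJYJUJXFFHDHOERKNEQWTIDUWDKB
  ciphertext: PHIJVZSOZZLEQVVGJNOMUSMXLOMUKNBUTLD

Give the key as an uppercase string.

HYQBCK

  i= 0: P-I =  7 → H
  i= 1: H-J = 24 → Y
  i= 2: I-S = 16 → Q
  i= 3: J-I =  1 → B
  i= 4: V-T =  2 → C
  i= 5: Z-P = 10 → K
  i= 6: S-L =  7 → H
  i= 7: O-Q = 24 → Y
  i= 8: Z-J = 16 → Q
  i= 9: Z-Y =  1 → B
  i=10: L-J =  2 → C
  i=11: E-U = 10 → K
  i=12: Q-J =  7 → H
  i=13: V-X = 24 → Y
  i=14: V-F = 16 → Q
  i=15: G-F =  1 → B
  i=16: J-H =  2 → C
  i=17: N-D = 10 → K
  i=18: O-H =  7 → H
  i=19: M-O = 24 → Y
  i=20: U-E = 16 → Q
  i=21: S-R =  1 → B
  i=22: M-K =  2 → C
  i=23: X-N = 10 → K
  i=24: L-E =  7 → H
  i=25: O-Q = 24 → Y
  i=26: M-W = 16 → Q
  i=27: U-T =  1 → B
  i=28: K-I =  2 → C
  i=29: N-D = 10 → K
  i=30: B-U =  7 → H
  i=31: U-W = 24 → Y
  i=32: T-D = 16 → Q
  i=33: L-K =  1 → B
  i=34: D-B =  2 → C
  shifts repeat with period 6: HYQBCK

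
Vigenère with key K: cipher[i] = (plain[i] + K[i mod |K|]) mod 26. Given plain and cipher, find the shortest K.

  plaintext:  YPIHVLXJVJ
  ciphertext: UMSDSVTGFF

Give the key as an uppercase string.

WXK

  i= 0: U-Y = 22 → W
  i= 1: M-P = 23 → X
  i= 2: S-I = 10 → K
  i= 3: D-H = 22 → W
  i= 4: S-V = 23 → X
  i= 5: V-L = 10 → K
  i= 6: T-X = 22 → W
  i= 7: G-J = 23 → X
  i= 8: F-V = 10 → K
  i= 9: F-J = 22 → W
  shifts repeat with period 3: WXK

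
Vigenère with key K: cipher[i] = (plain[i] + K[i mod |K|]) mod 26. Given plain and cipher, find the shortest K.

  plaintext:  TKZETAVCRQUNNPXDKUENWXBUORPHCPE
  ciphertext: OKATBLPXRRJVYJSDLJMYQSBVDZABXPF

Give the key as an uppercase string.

  i= 0: O-T = 21 → V
  i= 1: K-K =  0 → A
  i= 2: A-Z =  1 → B
  i= 3: T-E = 15 → P
  i= 4: B-T =  8 → I
  i= 5: L-A = 11 → L
  i= 6: P-V = 20 → U
  i= 7: X-C = 21 → V
  i= 8: R-R =  0 → A
  i= 9: R-Q =  1 → B
  i=10: J-U = 15 → P
  i=11: V-N =  8 → I
  i=12: Y-N = 11 → L
  i=13: J-P = 20 → U
  i=14: S-X = 21 → V
  i=15: D-D =  0 → A
  i=16: L-K =  1 → B
  i=17: J-U = 15 → P
  i=18: M-E =  8 → I
  i=19: Y-N = 11 → L
  i=20: Q-W = 20 → U
  i=21: S-X = 21 → V
  i=22: B-B =  0 → A
  i=23: V-U =  1 → B
  i=24: D-O = 15 → P
  i=25: Z-R =  8 → I
  i=26: A-P = 11 → L
  i=27: B-H = 20 → U
  i=28: X-C = 21 → V
  i=29: P-P =  0 → A
  i=30: F-E =  1 → B
  shifts repeat with period 7: VABPILU

VABPILU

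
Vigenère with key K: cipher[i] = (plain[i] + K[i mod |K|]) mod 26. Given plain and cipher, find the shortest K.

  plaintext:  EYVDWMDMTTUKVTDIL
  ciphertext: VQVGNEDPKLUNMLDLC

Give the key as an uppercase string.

  i= 0: V-E = 17 → R
  i= 1: Q-Y = 18 → S
  i= 2: V-V =  0 → A
  i= 3: G-D =  3 → D
  i= 4: N-W = 17 → R
  i= 5: E-M = 18 → S
  i= 6: D-D =  0 → A
  i= 7: P-M =  3 → D
  i= 8: K-T = 17 → R
  i= 9: L-T = 18 → S
  i=10: U-U =  0 → A
  i=11: N-K =  3 → D
  i=12: M-V = 17 → R
  i=13: L-T = 18 → S
  i=14: D-D =  0 → A
  i=15: L-I =  3 → D
  i=16: C-L = 17 → R
  shifts repeat with period 4: RSAD

RSAD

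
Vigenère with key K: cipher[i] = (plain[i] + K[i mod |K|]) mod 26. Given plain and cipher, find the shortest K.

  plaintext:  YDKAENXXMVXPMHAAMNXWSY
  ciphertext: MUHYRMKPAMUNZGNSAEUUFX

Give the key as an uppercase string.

  i= 0: M-Y = 14 → O
  i= 1: U-D = 17 → R
  i= 2: H-K = 23 → X
  i= 3: Y-A = 24 → Y
  i= 4: R-E = 13 → N
  i= 5: M-N = 25 → Z
  i= 6: K-X = 13 → N
  i= 7: P-X = 18 → S
  i= 8: A-M = 14 → O
  i= 9: M-V = 17 → R
  i=10: U-X = 23 → X
  i=11: N-P = 24 → Y
  i=12: Z-M = 13 → N
  i=13: G-H = 25 → Z
  i=14: N-A = 13 → N
  i=15: S-A = 18 → S
  i=16: A-M = 14 → O
  i=17: E-N = 17 → R
  i=18: U-X = 23 → X
  i=19: U-W = 24 → Y
  i=20: F-S = 13 → N
  i=21: X-Y = 25 → Z
  shifts repeat with period 8: ORXYNZNS

ORXYNZNS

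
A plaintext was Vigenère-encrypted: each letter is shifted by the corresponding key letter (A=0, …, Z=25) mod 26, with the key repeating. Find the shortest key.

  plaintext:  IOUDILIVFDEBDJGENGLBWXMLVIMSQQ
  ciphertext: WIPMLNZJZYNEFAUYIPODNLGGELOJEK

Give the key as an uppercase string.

OUVJDCR

  i= 0: W-I = 14 → O
  i= 1: I-O = 20 → U
  i= 2: P-U = 21 → V
  i= 3: M-D =  9 → J
  i= 4: L-I =  3 → D
  i= 5: N-L =  2 → C
  i= 6: Z-I = 17 → R
  i= 7: J-V = 14 → O
  i= 8: Z-F = 20 → U
  i= 9: Y-D = 21 → V
  i=10: N-E =  9 → J
  i=11: E-B =  3 → D
  i=12: F-D =  2 → C
  i=13: A-J = 17 → R
  i=14: U-G = 14 → O
  i=15: Y-E = 20 → U
  i=16: I-N = 21 → V
  i=17: P-G =  9 → J
  i=18: O-L =  3 → D
  i=19: D-B =  2 → C
  i=20: N-W = 17 → R
  i=21: L-X = 14 → O
  i=22: G-M = 20 → U
  i=23: G-L = 21 → V
  i=24: E-V =  9 → J
  i=25: L-I =  3 → D
  i=26: O-M =  2 → C
  i=27: J-S = 17 → R
  i=28: E-Q = 14 → O
  i=29: K-Q = 20 → U
  shifts repeat with period 7: OUVJDCR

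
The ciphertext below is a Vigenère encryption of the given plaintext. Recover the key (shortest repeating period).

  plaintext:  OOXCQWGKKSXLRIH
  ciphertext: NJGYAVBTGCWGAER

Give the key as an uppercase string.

ZVJWK

  i= 0: N-O = 25 → Z
  i= 1: J-O = 21 → V
  i= 2: G-X =  9 → J
  i= 3: Y-C = 22 → W
  i= 4: A-Q = 10 → K
  i= 5: V-W = 25 → Z
  i= 6: B-G = 21 → V
  i= 7: T-K =  9 → J
  i= 8: G-K = 22 → W
  i= 9: C-S = 10 → K
  i=10: W-X = 25 → Z
  i=11: G-L = 21 → V
  i=12: A-R =  9 → J
  i=13: E-I = 22 → W
  i=14: R-H = 10 → K
  shifts repeat with period 5: ZVJWK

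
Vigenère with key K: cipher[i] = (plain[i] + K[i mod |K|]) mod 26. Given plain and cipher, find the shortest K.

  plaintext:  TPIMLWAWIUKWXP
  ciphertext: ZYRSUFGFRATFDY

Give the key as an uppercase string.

GJJ

  i= 0: Z-T =  6 → G
  i= 1: Y-P =  9 → J
  i= 2: R-I =  9 → J
  i= 3: S-M =  6 → G
  i= 4: U-L =  9 → J
  i= 5: F-W =  9 → J
  i= 6: G-A =  6 → G
  i= 7: F-W =  9 → J
  i= 8: R-I =  9 → J
  i= 9: A-U =  6 → G
  i=10: T-K =  9 → J
  i=11: F-W =  9 → J
  i=12: D-X =  6 → G
  i=13: Y-P =  9 → J
  shifts repeat with period 3: GJJ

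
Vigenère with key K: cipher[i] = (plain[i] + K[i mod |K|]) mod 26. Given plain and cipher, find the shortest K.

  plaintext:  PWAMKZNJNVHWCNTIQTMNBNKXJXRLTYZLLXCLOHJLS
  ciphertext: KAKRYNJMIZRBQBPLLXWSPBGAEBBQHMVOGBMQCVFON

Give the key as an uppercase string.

  i= 0: K-P = 21 → V
  i= 1: A-W =  4 → E
  i= 2: K-A = 10 → K
  i= 3: R-M =  5 → F
  i= 4: Y-K = 14 → O
  i= 5: N-Z = 14 → O
  i= 6: J-N = 22 → W
  i= 7: M-J =  3 → D
  i= 8: I-N = 21 → V
  i= 9: Z-V =  4 → E
  i=10: R-H = 10 → K
  i=11: B-W =  5 → F
  i=12: Q-C = 14 → O
  i=13: B-N = 14 → O
  i=14: P-T = 22 → W
  i=15: L-I =  3 → D
  i=16: L-Q = 21 → V
  i=17: X-T =  4 → E
  i=18: W-M = 10 → K
  i=19: S-N =  5 → F
  i=20: P-B = 14 → O
  i=21: B-N = 14 → O
  i=22: G-K = 22 → W
  i=23: A-X =  3 → D
  i=24: E-J = 21 → V
  i=25: B-X =  4 → E
  i=26: B-R = 10 → K
  i=27: Q-L =  5 → F
  i=28: H-T = 14 → O
  i=29: M-Y = 14 → O
  i=30: V-Z = 22 → W
  i=31: O-L =  3 → D
  i=32: G-L = 21 → V
  i=33: B-X =  4 → E
  i=34: M-C = 10 → K
  i=35: Q-L =  5 → F
  i=36: C-O = 14 → O
  i=37: V-H = 14 → O
  i=38: F-J = 22 → W
  i=39: O-L =  3 → D
  i=40: N-S = 21 → V
  shifts repeat with period 8: VEKFOOWD

VEKFOOWD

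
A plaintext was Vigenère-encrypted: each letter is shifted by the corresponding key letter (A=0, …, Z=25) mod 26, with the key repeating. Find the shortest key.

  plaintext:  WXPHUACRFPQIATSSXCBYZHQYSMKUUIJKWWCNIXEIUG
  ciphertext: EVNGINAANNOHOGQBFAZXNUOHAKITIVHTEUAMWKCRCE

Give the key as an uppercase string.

  i= 0: E-W =  8 → I
  i= 1: V-X = 24 → Y
  i= 2: N-P = 24 → Y
  i= 3: G-H = 25 → Z
  i= 4: I-U = 14 → O
  i= 5: N-A = 13 → N
  i= 6: A-C = 24 → Y
  i= 7: A-R =  9 → J
  i= 8: N-F =  8 → I
  i= 9: N-P = 24 → Y
  i=10: O-Q = 24 → Y
  i=11: H-I = 25 → Z
  i=12: O-A = 14 → O
  i=13: G-T = 13 → N
  i=14: Q-S = 24 → Y
  i=15: B-S =  9 → J
  i=16: F-X =  8 → I
  i=17: A-C = 24 → Y
  i=18: Z-B = 24 → Y
  i=19: X-Y = 25 → Z
  i=20: N-Z = 14 → O
  i=21: U-H = 13 → N
  i=22: O-Q = 24 → Y
  i=23: H-Y =  9 → J
  i=24: A-S =  8 → I
  i=25: K-M = 24 → Y
  i=26: I-K = 24 → Y
  i=27: T-U = 25 → Z
  i=28: I-U = 14 → O
  i=29: V-I = 13 → N
  i=30: H-J = 24 → Y
  i=31: T-K =  9 → J
  i=32: E-W =  8 → I
  i=33: U-W = 24 → Y
  i=34: A-C = 24 → Y
  i=35: M-N = 25 → Z
  i=36: W-I = 14 → O
  i=37: K-X = 13 → N
  i=38: C-E = 24 → Y
  i=39: R-I =  9 → J
  i=40: C-U =  8 → I
  i=41: E-G = 24 → Y
  shifts repeat with period 8: IYYZONYJ

IYYZONYJ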